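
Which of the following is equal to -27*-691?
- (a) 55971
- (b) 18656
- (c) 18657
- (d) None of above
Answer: c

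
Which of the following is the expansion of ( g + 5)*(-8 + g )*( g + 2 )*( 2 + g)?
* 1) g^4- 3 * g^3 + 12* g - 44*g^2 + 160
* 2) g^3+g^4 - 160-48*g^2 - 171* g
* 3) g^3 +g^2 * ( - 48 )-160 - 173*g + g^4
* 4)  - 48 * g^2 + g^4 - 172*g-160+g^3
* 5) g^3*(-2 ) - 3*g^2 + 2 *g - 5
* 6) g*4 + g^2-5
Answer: 4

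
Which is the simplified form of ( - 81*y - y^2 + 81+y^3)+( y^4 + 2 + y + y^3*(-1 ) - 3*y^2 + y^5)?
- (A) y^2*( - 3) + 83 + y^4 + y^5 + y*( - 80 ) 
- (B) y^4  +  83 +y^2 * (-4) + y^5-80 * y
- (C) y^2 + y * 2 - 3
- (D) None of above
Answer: B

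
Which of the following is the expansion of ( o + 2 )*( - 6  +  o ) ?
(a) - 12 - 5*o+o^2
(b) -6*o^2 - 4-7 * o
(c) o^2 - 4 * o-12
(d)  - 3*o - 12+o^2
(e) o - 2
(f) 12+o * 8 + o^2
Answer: c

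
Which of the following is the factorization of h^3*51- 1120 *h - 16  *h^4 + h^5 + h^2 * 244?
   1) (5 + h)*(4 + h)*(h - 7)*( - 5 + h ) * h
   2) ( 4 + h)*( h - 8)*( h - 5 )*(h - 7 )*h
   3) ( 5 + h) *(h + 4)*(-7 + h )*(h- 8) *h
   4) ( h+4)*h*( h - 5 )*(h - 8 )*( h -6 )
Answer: 2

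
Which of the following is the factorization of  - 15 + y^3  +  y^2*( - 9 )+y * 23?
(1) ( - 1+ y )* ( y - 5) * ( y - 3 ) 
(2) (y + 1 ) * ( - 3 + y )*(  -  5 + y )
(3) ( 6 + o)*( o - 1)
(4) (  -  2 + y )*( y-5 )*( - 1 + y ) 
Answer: 1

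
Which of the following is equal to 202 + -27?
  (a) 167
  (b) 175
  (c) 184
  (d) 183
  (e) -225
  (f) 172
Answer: b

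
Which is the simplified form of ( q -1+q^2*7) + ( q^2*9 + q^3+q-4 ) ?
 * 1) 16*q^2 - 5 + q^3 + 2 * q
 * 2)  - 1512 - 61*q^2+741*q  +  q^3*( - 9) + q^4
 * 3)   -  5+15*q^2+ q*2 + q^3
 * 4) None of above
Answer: 1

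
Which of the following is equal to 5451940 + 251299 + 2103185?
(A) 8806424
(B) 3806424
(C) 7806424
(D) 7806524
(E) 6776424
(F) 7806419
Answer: C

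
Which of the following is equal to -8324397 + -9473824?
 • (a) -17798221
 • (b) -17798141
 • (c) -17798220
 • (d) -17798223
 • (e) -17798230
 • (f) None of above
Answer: a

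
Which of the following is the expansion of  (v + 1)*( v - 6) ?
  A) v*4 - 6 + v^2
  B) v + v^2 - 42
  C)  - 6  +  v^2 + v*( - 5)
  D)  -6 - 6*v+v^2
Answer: C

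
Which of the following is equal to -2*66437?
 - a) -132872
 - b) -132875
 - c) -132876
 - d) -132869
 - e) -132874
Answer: e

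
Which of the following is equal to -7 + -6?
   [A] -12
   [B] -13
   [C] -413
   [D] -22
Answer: B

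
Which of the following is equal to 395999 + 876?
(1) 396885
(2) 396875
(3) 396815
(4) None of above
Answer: 2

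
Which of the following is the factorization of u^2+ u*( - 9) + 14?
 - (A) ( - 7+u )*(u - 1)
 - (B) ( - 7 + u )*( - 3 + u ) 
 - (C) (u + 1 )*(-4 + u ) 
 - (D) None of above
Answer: D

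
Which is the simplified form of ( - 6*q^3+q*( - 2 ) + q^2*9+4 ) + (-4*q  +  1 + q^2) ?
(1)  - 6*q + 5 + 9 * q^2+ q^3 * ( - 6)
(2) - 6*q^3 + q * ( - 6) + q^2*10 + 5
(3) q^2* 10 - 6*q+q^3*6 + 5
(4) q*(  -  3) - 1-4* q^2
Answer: 2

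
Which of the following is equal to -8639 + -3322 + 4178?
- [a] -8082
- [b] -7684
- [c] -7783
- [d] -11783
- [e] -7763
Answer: c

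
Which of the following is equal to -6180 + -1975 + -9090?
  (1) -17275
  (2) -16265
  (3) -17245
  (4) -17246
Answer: 3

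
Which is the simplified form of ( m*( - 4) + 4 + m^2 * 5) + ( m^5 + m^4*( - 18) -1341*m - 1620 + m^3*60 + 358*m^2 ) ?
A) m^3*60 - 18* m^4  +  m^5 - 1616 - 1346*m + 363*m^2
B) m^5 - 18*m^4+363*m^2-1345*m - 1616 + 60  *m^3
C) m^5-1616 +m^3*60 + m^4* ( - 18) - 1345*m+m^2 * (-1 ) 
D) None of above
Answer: B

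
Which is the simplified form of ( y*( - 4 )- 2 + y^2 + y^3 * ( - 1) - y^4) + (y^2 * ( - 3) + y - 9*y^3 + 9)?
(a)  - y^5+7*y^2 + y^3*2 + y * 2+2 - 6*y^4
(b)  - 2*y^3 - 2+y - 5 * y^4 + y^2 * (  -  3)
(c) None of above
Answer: c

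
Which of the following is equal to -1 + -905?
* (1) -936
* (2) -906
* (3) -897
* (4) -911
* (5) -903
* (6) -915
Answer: 2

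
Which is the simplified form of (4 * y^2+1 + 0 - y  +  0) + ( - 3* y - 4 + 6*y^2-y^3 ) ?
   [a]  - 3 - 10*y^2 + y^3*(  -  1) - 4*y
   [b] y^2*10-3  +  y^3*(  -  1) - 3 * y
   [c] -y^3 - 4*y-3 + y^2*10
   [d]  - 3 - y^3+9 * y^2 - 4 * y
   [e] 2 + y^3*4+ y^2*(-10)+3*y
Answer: c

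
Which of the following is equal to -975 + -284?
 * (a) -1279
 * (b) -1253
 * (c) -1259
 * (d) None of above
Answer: c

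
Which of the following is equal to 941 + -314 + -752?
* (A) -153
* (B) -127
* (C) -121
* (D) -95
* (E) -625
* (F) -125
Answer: F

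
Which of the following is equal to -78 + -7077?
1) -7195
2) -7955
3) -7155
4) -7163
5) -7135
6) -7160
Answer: 3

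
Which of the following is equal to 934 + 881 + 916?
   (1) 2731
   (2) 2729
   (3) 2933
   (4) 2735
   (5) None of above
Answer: 1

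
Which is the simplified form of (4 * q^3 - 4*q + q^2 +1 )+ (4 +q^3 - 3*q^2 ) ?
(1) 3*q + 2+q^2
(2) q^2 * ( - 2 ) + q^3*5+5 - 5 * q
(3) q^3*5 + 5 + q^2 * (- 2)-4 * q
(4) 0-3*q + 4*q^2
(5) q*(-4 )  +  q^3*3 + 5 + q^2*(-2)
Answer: 3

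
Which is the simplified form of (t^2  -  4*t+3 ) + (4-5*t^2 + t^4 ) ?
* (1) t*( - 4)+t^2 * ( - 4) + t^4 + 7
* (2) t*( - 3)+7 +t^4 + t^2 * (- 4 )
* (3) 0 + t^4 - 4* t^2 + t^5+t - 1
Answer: 1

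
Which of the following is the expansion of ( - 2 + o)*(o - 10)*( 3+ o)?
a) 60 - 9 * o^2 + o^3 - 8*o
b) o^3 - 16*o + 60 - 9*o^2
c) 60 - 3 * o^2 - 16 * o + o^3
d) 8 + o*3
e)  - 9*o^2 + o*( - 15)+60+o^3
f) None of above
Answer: b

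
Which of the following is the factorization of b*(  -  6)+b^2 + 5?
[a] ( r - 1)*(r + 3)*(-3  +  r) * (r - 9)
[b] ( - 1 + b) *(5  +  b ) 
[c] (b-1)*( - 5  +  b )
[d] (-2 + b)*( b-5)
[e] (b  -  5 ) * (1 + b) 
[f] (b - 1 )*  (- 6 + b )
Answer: c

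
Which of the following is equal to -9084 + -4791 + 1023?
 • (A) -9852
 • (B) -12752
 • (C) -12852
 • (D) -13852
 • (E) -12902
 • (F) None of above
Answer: C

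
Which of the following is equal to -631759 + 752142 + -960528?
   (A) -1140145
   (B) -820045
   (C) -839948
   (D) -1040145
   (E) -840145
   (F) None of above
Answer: E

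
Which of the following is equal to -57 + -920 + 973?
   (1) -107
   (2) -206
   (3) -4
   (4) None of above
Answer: 3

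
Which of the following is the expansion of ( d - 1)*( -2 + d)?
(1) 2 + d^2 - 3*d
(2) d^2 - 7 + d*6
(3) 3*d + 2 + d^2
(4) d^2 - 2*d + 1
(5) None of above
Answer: 1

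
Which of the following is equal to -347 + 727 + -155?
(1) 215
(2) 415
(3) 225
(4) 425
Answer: 3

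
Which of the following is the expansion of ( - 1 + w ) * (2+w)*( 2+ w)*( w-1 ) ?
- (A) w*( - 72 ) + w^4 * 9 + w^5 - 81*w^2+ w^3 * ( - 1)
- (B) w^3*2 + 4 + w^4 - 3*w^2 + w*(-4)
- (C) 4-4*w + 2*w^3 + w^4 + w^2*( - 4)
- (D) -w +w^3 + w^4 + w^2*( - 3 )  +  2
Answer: B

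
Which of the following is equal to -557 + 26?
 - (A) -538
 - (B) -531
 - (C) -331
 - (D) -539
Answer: B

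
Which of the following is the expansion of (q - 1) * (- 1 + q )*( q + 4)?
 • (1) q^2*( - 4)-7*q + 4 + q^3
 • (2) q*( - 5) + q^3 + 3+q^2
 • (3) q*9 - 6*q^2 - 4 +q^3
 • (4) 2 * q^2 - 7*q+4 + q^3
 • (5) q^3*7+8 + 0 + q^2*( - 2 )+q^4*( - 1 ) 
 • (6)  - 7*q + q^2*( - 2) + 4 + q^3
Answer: 4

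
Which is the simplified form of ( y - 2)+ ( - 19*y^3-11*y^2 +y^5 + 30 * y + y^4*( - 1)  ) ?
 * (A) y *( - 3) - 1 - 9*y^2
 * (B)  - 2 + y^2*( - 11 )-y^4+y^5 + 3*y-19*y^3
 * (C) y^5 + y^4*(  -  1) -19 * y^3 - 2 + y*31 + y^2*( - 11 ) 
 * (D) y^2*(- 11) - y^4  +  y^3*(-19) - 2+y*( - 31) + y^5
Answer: C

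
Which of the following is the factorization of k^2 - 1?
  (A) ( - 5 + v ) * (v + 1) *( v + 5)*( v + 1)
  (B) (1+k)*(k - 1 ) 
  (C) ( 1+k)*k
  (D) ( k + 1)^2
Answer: B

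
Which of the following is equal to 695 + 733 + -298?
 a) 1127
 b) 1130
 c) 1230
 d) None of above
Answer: b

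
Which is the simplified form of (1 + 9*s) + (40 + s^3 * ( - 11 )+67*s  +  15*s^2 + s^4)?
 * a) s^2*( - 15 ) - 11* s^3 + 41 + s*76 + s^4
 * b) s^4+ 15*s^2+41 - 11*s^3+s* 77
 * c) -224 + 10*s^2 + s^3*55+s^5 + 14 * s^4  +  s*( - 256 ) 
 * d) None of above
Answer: d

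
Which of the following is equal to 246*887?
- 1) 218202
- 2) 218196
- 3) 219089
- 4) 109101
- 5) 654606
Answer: 1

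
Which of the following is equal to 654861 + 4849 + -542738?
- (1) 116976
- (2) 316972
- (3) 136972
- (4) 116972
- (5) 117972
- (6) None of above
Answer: 4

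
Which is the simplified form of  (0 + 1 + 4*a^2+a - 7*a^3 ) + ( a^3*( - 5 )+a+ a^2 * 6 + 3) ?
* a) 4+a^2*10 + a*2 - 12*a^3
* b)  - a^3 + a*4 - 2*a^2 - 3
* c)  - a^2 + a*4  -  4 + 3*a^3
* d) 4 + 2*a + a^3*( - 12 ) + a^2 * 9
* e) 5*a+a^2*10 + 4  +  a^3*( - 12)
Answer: a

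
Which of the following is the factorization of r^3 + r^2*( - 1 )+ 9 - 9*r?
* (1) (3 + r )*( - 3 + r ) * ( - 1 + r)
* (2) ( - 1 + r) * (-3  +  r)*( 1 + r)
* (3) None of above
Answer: 1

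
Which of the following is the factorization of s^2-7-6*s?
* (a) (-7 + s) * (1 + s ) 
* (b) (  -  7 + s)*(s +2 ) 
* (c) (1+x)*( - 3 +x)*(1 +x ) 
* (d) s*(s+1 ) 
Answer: a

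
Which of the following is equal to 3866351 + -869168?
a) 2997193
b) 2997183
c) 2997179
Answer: b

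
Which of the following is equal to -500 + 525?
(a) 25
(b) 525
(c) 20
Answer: a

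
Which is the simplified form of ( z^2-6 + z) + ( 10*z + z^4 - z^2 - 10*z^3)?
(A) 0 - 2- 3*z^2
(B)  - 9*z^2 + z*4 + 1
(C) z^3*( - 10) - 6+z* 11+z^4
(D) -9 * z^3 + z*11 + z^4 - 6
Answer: C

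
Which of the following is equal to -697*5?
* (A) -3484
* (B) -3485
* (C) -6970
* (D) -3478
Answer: B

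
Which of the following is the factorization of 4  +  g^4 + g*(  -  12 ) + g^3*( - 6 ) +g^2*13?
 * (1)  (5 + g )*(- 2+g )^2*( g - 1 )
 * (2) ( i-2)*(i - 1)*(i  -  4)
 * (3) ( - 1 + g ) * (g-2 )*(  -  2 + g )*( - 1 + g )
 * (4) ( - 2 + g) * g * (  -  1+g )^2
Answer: 3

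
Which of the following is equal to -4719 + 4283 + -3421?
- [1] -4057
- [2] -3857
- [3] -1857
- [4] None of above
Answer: 2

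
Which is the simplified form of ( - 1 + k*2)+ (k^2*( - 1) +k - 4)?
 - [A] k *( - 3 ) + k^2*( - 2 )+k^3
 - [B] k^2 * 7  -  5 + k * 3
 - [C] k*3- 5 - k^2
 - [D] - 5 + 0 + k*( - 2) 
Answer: C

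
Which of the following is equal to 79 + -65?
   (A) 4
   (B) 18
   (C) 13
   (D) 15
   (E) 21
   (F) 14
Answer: F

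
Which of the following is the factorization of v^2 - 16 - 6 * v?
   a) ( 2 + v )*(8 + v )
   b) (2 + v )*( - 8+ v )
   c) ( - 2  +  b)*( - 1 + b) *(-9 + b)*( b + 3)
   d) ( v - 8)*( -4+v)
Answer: b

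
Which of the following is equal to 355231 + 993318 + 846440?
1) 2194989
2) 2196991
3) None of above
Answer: 1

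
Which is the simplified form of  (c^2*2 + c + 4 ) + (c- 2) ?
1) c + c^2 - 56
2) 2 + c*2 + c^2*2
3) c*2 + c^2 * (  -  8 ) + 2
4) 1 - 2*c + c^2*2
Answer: 2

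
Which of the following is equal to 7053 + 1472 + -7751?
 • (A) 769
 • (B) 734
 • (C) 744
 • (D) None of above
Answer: D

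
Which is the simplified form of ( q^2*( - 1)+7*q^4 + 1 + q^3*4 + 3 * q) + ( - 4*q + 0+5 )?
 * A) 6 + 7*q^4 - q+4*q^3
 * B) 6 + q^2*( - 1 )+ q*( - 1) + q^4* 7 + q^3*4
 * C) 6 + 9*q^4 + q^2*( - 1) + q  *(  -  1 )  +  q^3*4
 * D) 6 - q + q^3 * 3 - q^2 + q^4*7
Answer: B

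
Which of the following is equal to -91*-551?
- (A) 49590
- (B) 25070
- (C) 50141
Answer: C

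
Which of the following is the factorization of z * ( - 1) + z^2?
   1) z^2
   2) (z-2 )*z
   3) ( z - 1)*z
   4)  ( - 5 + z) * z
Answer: 3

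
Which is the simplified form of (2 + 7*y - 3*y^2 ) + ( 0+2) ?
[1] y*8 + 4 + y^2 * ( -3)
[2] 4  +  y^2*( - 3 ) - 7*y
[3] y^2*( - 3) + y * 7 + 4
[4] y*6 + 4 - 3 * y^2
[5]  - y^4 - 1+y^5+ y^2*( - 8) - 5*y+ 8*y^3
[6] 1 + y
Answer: 3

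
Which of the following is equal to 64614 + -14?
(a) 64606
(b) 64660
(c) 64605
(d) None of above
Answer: d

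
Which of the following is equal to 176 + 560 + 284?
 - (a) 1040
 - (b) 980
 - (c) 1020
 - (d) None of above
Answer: c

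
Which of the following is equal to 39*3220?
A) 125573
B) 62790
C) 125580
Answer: C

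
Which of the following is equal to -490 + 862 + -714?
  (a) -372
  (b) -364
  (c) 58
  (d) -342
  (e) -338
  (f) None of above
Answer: d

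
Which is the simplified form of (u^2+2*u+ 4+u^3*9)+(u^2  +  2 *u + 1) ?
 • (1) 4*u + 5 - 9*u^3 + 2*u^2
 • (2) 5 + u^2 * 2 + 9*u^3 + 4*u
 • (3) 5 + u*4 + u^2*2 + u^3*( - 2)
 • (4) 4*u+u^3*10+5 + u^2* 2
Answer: 2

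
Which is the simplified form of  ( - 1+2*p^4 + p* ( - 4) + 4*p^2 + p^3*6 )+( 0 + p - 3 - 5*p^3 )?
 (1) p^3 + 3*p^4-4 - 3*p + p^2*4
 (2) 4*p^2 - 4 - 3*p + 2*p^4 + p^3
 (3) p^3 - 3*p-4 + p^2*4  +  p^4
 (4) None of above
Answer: 2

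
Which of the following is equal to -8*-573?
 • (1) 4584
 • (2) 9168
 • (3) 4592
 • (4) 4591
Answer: 1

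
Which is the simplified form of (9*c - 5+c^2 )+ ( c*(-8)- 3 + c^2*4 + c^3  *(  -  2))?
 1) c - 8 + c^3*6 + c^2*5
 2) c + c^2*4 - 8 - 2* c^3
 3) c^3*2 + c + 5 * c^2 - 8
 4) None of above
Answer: 4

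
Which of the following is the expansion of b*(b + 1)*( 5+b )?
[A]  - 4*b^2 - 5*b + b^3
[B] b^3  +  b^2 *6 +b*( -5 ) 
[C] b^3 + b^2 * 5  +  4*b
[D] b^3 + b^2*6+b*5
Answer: D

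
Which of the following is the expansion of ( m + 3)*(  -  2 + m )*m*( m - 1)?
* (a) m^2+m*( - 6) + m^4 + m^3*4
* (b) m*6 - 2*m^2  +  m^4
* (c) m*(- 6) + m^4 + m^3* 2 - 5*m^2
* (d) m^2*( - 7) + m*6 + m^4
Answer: d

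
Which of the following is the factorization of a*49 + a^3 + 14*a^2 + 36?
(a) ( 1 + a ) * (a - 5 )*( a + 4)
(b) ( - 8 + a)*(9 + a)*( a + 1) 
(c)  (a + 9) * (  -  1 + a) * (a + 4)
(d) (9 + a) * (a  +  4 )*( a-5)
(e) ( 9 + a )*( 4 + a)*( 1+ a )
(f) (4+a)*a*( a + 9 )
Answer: e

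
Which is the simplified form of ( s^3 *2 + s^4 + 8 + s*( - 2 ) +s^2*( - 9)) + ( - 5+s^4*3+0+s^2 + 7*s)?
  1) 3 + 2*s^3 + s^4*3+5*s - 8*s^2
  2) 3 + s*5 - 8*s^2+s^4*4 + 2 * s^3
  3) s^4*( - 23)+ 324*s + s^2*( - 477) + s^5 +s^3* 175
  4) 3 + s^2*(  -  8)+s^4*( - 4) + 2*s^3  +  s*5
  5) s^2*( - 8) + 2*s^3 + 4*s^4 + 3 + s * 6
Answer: 2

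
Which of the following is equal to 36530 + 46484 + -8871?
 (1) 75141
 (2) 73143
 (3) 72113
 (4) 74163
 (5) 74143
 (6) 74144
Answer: 5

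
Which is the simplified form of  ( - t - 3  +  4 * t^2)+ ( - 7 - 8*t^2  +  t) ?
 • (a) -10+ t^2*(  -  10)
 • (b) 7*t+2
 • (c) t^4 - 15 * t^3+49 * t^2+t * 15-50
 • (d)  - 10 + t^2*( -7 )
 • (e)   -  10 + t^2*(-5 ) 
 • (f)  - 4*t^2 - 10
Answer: f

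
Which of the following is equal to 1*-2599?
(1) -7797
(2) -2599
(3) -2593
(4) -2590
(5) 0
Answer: 2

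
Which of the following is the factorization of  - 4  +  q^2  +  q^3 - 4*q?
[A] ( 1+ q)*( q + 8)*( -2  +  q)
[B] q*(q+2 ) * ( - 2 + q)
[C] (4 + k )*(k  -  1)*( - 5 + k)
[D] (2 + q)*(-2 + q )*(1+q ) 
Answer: D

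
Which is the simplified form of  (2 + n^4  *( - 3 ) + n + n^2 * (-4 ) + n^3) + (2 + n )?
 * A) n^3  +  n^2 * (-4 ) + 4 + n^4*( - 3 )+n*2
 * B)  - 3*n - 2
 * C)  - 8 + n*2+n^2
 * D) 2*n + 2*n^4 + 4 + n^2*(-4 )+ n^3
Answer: A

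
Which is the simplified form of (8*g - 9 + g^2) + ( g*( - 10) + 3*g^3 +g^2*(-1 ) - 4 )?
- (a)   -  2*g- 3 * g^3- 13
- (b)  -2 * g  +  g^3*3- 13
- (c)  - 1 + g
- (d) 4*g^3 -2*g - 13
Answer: b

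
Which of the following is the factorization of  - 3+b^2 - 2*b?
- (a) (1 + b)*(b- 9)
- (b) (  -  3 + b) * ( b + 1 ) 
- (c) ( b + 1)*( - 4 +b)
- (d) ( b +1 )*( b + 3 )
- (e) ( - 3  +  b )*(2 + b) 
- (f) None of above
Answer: b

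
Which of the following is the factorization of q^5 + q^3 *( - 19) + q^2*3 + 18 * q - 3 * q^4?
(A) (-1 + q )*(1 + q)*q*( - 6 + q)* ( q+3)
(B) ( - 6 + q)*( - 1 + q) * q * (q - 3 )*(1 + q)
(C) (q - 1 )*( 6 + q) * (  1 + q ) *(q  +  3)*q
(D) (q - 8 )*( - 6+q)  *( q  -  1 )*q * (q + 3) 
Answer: A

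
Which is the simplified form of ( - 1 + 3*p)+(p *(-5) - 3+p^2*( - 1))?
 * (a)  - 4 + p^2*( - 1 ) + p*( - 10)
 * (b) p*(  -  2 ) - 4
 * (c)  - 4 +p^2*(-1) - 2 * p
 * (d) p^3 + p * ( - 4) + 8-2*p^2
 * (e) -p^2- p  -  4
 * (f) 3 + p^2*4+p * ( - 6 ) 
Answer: c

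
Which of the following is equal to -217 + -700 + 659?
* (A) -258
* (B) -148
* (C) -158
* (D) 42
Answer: A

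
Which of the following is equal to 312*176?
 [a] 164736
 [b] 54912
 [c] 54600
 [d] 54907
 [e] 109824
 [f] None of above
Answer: b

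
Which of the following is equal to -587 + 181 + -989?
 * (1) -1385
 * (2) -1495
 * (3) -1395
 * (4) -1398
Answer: 3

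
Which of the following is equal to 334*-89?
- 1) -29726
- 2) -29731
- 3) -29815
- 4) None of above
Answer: 1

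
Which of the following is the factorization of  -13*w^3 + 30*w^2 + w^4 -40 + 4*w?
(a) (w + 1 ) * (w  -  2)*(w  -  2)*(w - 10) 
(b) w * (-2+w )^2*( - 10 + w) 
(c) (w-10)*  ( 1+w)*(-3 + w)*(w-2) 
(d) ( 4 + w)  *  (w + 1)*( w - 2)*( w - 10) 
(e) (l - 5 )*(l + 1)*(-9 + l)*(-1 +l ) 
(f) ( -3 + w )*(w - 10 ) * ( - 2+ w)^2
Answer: a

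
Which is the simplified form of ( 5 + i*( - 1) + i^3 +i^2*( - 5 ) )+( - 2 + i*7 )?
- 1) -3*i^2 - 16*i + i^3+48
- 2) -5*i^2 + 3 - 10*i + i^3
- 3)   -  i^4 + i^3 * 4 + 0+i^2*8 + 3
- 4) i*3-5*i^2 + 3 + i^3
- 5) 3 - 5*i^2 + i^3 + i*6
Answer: 5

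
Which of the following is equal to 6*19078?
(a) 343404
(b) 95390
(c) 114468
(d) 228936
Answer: c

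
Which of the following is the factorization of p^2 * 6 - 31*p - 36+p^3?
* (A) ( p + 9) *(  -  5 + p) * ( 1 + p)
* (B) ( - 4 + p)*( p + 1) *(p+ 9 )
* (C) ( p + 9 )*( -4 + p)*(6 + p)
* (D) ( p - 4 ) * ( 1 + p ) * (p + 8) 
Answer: B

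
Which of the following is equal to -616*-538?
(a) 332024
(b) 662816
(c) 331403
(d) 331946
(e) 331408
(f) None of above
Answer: e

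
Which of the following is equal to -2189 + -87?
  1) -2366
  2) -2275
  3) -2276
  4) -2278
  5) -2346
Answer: 3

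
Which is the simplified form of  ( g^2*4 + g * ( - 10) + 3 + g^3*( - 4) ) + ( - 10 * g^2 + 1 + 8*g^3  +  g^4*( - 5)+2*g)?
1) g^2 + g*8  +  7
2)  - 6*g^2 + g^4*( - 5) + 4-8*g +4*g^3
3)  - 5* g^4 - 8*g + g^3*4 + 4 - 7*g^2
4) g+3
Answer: 2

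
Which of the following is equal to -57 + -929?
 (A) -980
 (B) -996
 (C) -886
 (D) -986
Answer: D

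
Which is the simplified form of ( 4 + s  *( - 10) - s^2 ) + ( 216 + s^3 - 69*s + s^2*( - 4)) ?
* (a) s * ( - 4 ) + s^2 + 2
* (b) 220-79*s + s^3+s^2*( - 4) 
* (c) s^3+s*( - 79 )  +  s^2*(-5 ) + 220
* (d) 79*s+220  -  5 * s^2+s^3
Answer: c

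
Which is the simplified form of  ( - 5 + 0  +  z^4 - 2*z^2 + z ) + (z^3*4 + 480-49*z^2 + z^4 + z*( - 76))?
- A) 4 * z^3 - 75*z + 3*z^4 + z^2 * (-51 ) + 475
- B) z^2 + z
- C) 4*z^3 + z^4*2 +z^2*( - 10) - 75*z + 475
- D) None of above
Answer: D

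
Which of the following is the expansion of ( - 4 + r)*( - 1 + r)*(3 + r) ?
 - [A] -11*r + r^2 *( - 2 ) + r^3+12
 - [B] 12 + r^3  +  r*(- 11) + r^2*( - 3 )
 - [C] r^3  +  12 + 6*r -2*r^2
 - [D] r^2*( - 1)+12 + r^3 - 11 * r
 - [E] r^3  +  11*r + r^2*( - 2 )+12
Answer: A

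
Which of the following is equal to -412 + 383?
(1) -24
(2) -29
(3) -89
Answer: 2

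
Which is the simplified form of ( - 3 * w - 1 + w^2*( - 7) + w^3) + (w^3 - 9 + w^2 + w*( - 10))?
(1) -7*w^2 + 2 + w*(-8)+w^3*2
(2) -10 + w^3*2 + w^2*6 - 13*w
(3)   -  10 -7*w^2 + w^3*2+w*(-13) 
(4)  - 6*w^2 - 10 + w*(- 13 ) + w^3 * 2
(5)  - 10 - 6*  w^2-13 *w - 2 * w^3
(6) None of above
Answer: 4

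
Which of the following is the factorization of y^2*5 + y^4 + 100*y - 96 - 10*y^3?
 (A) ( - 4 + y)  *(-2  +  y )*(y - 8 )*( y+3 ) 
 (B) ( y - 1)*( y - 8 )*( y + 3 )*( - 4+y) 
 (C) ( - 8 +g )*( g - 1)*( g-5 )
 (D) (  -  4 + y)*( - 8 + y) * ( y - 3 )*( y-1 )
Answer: B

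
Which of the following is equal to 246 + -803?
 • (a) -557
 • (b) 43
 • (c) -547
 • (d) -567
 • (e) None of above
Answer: a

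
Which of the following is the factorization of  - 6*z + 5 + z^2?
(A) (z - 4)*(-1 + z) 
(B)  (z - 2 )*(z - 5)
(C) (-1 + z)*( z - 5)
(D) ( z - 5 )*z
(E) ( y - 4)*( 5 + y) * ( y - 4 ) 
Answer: C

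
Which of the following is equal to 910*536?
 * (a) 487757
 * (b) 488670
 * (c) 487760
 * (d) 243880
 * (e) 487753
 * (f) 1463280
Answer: c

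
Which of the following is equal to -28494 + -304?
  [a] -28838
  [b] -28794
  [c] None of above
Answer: c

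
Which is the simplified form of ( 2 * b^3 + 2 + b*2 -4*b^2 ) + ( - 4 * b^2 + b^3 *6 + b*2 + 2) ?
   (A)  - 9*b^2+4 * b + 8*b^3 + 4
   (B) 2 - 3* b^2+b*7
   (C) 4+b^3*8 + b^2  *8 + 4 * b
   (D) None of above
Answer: D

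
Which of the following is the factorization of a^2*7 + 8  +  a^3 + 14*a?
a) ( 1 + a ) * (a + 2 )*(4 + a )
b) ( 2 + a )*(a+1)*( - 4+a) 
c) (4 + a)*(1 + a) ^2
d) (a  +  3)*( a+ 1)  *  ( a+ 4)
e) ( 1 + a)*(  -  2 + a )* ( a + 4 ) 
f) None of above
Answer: a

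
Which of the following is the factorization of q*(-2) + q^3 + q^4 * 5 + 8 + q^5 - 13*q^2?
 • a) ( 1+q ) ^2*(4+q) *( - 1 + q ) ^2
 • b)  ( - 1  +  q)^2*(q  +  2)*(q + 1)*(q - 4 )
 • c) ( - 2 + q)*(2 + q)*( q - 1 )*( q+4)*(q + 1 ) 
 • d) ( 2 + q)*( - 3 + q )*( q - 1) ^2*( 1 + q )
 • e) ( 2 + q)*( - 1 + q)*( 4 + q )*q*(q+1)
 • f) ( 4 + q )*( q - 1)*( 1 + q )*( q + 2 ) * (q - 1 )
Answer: f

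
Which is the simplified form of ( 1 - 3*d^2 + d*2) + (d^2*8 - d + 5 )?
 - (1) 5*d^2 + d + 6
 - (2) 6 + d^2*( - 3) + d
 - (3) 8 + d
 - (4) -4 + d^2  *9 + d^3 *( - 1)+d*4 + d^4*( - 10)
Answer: 1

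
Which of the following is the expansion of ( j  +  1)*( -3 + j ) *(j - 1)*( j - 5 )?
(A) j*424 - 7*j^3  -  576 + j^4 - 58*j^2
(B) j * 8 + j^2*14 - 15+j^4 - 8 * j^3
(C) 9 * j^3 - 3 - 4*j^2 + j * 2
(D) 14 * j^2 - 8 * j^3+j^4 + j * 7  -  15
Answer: B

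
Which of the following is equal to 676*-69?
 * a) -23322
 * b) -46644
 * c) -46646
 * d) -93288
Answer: b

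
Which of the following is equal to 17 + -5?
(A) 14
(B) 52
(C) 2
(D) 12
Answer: D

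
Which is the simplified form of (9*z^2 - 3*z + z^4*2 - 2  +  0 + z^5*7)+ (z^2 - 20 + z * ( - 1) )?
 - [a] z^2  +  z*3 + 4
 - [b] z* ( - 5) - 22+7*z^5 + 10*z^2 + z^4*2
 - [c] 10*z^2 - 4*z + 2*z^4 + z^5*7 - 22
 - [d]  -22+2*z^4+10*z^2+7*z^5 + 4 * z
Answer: c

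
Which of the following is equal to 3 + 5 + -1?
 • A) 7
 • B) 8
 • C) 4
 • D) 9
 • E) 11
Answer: A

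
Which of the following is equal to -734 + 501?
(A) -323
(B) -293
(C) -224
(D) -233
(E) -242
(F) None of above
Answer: D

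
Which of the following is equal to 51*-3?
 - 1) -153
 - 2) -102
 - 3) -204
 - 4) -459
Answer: 1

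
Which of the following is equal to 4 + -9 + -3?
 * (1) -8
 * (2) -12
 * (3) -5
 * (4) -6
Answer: 1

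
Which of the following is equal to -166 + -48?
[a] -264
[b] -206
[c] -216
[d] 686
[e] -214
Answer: e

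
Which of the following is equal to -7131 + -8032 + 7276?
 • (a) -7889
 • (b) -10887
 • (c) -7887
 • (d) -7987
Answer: c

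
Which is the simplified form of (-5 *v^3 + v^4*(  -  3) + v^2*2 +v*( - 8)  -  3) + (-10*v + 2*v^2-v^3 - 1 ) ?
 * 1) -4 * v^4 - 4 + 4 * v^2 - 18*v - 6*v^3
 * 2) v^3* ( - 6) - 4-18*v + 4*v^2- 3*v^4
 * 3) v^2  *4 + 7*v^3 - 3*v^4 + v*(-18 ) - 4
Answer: 2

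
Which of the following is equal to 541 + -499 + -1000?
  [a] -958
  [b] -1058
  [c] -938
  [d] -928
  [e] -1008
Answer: a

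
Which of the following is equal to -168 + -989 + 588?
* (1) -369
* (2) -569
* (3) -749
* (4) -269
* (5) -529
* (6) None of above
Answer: 2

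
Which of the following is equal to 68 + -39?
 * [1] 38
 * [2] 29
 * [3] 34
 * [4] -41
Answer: 2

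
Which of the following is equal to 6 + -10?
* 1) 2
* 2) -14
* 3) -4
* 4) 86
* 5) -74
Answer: 3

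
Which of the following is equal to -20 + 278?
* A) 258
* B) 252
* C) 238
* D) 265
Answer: A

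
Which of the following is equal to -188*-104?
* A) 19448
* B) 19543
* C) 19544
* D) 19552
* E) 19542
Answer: D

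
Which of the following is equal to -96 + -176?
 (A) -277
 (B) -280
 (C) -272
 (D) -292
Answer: C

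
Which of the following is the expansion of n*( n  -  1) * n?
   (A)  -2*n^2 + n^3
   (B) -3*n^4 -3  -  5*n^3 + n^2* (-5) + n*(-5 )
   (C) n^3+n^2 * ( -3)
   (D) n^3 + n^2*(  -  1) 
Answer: D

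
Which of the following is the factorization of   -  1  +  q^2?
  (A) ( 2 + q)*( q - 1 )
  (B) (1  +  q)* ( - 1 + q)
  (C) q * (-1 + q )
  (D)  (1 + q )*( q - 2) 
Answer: B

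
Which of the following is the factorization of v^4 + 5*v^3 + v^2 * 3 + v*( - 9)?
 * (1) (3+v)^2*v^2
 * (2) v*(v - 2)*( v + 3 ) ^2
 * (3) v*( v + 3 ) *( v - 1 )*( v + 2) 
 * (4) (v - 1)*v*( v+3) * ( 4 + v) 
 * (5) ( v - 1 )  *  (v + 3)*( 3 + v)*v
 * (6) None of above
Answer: 5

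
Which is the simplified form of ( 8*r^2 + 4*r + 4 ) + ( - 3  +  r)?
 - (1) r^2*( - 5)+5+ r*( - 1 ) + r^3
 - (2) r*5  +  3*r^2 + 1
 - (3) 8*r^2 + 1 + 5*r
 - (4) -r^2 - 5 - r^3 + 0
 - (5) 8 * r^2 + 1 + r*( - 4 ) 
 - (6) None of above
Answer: 3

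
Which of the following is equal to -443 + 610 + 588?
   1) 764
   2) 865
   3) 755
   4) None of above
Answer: 3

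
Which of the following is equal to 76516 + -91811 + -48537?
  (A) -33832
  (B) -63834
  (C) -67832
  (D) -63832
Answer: D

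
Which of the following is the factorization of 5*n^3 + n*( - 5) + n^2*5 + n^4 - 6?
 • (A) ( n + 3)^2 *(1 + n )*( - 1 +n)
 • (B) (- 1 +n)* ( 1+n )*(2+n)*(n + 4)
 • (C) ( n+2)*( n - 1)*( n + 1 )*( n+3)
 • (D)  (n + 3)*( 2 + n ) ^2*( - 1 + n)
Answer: C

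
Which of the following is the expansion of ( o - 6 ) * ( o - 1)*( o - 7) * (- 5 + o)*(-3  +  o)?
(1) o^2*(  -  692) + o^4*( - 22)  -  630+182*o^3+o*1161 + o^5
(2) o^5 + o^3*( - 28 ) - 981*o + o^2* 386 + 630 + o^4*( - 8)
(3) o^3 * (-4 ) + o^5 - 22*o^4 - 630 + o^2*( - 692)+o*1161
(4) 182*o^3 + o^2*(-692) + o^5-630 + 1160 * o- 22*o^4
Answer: 1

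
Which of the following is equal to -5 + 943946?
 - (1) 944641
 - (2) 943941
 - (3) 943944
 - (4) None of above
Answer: 2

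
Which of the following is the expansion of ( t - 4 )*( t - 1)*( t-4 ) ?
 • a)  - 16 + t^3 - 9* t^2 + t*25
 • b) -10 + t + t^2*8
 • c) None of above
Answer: c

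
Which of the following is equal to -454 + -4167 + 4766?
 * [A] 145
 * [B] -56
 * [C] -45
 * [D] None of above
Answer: A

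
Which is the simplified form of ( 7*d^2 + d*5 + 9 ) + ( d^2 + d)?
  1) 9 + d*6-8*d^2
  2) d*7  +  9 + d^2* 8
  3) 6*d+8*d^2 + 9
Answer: 3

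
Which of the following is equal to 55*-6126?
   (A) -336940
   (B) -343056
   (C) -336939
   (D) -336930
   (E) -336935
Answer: D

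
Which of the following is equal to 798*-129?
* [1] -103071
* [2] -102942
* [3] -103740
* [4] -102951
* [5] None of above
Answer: 2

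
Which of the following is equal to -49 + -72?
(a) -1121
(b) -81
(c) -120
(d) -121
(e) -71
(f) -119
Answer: d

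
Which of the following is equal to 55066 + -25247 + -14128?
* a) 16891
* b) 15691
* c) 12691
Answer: b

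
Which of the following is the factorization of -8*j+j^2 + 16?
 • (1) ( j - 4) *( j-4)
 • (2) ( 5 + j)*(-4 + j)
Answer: 1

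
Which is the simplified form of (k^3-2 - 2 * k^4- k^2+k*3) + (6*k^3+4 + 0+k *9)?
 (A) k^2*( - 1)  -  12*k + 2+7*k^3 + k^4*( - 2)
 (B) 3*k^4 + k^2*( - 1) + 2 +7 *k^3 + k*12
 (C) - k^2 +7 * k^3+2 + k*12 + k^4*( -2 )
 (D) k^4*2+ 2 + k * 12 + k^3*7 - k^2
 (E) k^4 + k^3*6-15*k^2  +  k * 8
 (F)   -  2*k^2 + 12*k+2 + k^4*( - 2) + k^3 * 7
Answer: C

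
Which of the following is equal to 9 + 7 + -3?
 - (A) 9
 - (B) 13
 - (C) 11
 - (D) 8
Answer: B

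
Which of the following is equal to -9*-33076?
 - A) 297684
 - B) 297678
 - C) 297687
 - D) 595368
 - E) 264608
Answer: A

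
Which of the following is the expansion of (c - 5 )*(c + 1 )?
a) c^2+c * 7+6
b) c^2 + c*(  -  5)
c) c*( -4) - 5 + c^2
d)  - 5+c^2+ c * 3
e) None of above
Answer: c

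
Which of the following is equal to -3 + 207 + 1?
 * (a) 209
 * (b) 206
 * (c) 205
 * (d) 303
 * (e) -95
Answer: c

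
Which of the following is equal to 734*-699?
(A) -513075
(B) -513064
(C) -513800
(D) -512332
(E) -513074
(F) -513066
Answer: F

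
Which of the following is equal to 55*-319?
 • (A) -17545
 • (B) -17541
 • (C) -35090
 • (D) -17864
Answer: A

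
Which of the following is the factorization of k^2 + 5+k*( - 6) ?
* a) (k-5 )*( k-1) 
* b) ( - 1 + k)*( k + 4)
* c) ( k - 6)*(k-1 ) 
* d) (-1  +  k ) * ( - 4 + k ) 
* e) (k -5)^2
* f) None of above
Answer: a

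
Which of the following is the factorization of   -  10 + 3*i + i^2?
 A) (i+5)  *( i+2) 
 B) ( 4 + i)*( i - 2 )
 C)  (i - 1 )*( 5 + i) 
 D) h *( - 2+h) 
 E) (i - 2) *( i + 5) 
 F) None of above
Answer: E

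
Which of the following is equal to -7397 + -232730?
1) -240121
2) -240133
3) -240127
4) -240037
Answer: 3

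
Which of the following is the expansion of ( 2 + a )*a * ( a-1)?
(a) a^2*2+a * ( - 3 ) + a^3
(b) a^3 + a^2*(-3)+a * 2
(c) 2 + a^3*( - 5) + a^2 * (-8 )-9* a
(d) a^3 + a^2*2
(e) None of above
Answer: e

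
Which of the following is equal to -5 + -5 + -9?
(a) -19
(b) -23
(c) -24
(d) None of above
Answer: a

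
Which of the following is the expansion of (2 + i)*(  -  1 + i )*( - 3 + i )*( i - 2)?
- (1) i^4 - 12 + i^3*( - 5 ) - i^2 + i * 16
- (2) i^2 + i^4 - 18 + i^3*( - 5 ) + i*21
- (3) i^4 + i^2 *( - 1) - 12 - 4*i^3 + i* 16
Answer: 3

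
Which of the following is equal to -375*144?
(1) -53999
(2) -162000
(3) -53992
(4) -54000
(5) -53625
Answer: 4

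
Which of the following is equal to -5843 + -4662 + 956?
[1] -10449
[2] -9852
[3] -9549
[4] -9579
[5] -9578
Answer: 3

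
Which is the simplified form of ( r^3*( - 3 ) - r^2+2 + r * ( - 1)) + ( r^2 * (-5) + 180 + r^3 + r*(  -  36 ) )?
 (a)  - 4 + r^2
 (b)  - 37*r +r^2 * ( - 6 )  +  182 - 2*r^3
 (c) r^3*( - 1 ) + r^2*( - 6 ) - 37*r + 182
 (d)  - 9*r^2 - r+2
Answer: b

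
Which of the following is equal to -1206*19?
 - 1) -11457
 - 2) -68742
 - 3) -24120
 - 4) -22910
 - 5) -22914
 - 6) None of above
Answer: 5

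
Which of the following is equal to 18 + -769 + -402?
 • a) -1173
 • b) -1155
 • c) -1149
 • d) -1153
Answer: d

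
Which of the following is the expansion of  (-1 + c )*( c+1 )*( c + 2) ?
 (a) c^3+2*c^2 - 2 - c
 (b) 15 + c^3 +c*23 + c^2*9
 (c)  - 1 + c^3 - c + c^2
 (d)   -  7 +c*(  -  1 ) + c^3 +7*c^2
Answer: a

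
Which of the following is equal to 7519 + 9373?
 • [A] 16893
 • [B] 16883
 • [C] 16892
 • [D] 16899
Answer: C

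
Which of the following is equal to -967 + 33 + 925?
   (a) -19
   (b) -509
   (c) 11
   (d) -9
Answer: d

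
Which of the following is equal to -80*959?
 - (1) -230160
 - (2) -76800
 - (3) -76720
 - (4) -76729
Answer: 3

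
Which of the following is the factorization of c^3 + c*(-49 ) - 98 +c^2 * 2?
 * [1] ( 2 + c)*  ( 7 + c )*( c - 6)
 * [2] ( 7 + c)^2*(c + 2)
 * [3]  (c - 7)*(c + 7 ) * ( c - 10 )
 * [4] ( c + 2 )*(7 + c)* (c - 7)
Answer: 4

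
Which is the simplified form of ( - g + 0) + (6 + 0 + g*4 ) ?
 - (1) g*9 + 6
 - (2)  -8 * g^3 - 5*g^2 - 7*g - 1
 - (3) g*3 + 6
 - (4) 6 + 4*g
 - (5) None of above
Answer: 3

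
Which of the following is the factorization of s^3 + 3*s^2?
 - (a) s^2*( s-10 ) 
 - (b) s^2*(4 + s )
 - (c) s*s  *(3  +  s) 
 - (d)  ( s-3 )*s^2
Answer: c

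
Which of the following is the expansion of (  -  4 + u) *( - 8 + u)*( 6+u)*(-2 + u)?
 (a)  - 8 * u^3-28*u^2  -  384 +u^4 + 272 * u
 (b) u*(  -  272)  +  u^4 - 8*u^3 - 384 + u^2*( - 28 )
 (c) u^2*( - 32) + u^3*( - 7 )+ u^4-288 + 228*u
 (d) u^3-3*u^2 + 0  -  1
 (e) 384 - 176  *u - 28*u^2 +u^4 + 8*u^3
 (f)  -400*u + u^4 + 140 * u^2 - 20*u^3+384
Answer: a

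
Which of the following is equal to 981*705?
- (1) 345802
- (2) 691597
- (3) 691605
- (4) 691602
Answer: 3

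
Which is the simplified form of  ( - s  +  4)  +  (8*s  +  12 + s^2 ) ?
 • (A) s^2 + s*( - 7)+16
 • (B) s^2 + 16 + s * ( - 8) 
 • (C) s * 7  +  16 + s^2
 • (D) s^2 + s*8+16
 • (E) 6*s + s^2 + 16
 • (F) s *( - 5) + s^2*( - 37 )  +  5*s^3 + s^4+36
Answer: C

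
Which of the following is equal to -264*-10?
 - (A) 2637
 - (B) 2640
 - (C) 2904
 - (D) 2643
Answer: B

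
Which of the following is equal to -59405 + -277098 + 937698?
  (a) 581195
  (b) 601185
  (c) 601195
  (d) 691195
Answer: c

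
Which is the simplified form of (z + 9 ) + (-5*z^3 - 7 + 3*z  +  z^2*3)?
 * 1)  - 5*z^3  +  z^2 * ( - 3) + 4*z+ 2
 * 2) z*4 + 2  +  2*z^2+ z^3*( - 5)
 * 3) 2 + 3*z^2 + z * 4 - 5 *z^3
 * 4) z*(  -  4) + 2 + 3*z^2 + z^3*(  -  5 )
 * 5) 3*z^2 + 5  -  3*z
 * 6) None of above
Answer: 3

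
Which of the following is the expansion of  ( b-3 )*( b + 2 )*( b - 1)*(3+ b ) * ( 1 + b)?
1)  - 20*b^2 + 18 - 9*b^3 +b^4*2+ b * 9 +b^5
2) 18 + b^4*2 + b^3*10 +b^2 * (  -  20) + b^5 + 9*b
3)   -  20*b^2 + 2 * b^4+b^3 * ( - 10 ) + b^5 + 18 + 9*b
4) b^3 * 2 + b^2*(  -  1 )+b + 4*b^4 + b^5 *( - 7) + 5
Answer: 3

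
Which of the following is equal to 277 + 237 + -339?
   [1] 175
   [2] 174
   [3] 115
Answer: 1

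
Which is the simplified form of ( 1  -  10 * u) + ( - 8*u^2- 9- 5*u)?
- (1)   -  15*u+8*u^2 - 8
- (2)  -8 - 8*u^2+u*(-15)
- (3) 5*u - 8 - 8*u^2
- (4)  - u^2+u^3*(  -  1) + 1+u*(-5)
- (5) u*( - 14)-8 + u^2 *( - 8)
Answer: 2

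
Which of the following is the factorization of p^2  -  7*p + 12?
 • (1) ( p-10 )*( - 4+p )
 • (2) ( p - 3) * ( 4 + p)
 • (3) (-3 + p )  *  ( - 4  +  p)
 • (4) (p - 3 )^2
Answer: 3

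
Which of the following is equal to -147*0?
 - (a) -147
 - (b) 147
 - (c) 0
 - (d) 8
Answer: c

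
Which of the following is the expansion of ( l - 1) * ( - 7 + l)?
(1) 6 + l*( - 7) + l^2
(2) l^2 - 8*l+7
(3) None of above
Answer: 2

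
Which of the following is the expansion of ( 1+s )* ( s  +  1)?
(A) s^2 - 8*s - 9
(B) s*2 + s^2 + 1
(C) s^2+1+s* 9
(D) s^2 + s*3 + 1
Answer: B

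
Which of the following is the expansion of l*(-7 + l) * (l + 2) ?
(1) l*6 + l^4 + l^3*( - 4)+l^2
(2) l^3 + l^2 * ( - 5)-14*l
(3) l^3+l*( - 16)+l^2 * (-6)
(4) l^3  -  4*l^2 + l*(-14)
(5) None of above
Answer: 2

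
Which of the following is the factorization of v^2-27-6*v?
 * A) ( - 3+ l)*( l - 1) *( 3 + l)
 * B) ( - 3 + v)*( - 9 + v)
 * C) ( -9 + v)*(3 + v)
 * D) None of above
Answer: C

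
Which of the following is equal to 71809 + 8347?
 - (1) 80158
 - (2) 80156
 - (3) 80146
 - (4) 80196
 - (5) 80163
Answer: 2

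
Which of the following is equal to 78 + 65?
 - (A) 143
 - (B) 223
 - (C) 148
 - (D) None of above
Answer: A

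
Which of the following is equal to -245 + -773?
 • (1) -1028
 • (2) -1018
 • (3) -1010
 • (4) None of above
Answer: 2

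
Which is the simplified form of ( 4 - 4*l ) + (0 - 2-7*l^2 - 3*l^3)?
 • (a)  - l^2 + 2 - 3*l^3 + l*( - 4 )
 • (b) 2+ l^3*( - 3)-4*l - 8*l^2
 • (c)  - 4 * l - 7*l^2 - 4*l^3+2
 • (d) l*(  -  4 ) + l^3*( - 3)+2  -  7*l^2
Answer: d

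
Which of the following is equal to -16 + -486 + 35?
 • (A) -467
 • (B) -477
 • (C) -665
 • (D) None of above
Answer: A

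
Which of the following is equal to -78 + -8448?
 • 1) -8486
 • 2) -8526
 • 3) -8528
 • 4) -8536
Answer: 2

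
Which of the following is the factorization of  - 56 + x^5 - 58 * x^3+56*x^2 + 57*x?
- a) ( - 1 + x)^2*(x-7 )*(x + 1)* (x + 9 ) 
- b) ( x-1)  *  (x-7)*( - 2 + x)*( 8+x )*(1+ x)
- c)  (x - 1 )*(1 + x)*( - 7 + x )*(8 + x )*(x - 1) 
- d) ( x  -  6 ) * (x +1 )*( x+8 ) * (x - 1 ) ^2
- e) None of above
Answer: c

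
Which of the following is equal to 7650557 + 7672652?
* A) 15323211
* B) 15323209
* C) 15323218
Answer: B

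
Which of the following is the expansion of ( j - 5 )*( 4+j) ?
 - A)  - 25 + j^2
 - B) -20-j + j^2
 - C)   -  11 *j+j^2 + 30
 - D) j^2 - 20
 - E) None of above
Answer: B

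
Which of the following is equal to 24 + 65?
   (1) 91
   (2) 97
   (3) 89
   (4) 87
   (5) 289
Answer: 3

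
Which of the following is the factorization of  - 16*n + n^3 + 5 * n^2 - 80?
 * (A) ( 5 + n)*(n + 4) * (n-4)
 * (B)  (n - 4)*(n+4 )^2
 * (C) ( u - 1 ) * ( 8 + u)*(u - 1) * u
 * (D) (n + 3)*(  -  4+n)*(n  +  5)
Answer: A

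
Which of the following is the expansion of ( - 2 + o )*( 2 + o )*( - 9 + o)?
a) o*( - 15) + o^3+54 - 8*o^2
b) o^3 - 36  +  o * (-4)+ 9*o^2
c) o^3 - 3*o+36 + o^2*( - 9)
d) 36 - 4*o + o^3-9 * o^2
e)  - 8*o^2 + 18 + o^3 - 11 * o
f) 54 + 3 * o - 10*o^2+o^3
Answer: d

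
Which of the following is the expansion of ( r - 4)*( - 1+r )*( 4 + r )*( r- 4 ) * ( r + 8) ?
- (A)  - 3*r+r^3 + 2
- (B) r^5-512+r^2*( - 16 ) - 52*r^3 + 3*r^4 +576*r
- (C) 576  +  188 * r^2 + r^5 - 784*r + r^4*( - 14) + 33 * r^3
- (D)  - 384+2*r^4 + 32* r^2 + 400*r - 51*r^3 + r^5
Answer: B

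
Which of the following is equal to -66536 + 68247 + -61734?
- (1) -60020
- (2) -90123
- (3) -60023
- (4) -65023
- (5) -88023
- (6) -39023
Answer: 3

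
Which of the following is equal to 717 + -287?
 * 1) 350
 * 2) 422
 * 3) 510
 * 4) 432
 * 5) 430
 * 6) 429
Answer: 5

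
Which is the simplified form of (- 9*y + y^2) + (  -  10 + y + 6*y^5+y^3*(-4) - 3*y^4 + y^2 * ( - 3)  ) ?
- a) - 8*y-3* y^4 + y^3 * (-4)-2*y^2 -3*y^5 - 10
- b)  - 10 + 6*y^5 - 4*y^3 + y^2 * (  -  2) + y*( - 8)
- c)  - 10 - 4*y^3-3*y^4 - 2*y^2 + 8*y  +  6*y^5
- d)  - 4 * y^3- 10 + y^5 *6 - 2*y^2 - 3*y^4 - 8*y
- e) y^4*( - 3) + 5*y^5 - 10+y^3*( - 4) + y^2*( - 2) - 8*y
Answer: d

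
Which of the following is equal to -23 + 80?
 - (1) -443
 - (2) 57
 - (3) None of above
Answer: 2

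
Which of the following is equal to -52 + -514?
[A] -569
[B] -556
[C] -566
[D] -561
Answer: C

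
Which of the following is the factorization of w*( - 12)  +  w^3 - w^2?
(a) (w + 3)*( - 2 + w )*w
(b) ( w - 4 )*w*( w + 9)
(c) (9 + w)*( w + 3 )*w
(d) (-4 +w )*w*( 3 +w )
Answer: d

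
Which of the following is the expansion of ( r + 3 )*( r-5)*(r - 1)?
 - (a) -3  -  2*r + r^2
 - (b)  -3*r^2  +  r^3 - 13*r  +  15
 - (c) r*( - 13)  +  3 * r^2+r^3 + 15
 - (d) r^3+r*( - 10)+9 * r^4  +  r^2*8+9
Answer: b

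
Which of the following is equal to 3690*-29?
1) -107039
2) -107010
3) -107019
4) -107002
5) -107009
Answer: 2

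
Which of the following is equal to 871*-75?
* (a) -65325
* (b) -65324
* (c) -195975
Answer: a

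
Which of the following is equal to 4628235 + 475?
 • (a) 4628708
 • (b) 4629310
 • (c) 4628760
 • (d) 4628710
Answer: d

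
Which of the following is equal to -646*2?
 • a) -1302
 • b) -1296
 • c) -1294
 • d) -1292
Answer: d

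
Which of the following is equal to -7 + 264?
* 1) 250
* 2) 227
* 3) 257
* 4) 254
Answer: 3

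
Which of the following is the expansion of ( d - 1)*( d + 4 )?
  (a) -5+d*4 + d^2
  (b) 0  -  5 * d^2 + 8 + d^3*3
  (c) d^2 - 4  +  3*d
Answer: c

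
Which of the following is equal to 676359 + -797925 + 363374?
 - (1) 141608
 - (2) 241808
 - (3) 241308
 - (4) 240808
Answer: 2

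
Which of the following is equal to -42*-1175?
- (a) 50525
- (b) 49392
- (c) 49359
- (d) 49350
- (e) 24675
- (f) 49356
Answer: d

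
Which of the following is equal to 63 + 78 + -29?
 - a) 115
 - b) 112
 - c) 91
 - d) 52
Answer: b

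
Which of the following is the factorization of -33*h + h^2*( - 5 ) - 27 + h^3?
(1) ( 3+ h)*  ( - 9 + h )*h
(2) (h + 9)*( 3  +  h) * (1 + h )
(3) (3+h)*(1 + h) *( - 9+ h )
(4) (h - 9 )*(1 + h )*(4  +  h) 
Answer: 3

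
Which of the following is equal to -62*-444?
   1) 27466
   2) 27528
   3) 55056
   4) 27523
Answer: 2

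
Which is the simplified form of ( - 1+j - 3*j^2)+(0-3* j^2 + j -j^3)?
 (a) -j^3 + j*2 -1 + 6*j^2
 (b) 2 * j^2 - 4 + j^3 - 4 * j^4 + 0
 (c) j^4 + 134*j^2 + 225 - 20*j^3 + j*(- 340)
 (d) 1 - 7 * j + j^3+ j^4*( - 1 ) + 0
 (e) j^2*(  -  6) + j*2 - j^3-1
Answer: e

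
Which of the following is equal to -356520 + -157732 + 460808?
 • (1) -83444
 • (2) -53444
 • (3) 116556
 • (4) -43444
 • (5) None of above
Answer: 2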